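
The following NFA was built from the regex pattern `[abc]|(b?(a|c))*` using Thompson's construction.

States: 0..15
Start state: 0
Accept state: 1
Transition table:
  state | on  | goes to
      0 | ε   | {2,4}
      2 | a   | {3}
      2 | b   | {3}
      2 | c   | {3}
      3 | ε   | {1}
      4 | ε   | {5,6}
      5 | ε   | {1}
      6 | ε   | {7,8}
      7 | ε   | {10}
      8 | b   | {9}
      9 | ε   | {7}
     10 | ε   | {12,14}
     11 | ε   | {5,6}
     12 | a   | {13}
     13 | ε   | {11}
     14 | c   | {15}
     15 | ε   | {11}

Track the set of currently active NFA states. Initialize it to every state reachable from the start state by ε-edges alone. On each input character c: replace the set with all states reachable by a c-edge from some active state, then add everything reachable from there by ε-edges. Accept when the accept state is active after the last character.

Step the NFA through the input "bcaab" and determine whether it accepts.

start: ε-closure({0}) = {0,1,2,4,5,6,7,8,10,12,14}
'b' @ 1: {1,3,7,9,10,12,14}  (accept∈set)
'c' @ 2: {1,5,6,7,8,10,11,12,14,15}  (accept∈set)
'a' @ 3: {1,5,6,7,8,10,11,12,13,14}  (accept∈set)
'a' @ 4: {1,5,6,7,8,10,11,12,13,14}  (accept∈set)
'b' @ 5: {7,9,10,12,14}
final: {7,9,10,12,14}; accept 1 not in set

Answer: REJECT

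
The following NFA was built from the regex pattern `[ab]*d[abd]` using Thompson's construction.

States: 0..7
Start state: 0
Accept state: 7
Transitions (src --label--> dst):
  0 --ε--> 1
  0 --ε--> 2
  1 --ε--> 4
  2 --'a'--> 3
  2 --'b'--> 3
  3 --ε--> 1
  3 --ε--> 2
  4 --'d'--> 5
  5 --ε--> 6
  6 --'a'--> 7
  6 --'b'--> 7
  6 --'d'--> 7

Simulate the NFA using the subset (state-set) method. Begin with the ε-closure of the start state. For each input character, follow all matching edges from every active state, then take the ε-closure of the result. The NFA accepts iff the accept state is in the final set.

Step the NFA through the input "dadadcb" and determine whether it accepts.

Answer: REJECT

Steps:
initial (ε-close {0}): {0,1,2,4}
'd' @ 1: {5,6}
'a' @ 2: {7}  ✓accept
'd' @ 3: {}  — dead — no transitions
rest 'adcb' ignored (set empty)
final: {}; accept 7 not in set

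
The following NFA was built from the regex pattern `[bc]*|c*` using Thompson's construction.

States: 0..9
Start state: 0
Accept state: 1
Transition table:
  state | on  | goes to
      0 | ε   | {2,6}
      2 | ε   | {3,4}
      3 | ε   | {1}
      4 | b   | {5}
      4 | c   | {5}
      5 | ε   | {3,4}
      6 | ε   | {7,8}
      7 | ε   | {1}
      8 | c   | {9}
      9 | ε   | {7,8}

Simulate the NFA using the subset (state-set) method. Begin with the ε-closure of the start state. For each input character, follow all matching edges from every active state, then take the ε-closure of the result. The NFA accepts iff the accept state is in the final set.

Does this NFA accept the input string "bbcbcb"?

start: ε-closure({0}) = {0,1,2,3,4,6,7,8}
'b' @ 1: {1,3,4,5}  ✓accept
'b' @ 2: {1,3,4,5}  ✓accept
'c' @ 3: {1,3,4,5}  ✓accept
'b' @ 4: {1,3,4,5}  ✓accept
'c' @ 5: {1,3,4,5}  ✓accept
'b' @ 6: {1,3,4,5}  ✓accept
end set {1,3,4,5} — state 1 in

Answer: ACCEPT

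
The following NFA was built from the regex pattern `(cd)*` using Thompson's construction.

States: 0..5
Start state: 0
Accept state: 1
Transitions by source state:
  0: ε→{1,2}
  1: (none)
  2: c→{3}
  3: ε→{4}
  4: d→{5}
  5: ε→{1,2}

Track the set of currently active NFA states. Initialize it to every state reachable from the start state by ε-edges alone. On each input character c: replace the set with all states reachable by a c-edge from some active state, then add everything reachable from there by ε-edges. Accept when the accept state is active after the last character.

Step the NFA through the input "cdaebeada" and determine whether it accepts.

Answer: REJECT

Trace:
S₀ = ε-closure({0}) = {0,1,2}
'c' @ 1: {3,4}
'd' @ 2: {1,2,5}  ✓accept
'a' @ 3: {}  — no active states
rest 'ebeada' ignored (set empty)
end set {} — state 1 not in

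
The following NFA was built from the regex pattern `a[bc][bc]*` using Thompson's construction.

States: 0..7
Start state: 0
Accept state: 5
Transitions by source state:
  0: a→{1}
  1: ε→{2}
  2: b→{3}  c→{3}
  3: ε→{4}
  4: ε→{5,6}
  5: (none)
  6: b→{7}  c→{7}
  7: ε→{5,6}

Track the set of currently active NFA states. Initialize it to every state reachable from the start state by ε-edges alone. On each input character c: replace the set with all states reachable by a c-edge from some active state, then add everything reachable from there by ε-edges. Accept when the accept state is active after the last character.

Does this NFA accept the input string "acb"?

Answer: ACCEPT

Trace:
start: ε-closure({0}) = {0}
'a' @ 1: {1,2}
'c' @ 2: {3,4,5,6}  (accept∈set)
'b' @ 3: {5,6,7}  (accept∈set)
end set {5,6,7} — state 5 in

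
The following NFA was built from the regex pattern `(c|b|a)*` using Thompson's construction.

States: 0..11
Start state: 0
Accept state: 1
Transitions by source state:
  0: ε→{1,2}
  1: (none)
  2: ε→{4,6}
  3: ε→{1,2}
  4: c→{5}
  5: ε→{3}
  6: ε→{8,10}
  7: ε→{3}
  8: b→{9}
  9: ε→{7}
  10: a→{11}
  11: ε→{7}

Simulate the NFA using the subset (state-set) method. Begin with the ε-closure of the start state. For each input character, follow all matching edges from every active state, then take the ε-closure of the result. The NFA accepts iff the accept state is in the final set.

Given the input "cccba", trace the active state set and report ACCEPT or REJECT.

initial (ε-close {0}): {0,1,2,4,6,8,10}
'c' @ 1: {1,2,3,4,5,6,8,10}  (accept∈set)
'c' @ 2: {1,2,3,4,5,6,8,10}  (accept∈set)
'c' @ 3: {1,2,3,4,5,6,8,10}  (accept∈set)
'b' @ 4: {1,2,3,4,6,7,8,9,10}  (accept∈set)
'a' @ 5: {1,2,3,4,6,7,8,10,11}  (accept∈set)
after full input: {1,2,3,4,6,7,8,10,11}  (accept=1 in)

Answer: ACCEPT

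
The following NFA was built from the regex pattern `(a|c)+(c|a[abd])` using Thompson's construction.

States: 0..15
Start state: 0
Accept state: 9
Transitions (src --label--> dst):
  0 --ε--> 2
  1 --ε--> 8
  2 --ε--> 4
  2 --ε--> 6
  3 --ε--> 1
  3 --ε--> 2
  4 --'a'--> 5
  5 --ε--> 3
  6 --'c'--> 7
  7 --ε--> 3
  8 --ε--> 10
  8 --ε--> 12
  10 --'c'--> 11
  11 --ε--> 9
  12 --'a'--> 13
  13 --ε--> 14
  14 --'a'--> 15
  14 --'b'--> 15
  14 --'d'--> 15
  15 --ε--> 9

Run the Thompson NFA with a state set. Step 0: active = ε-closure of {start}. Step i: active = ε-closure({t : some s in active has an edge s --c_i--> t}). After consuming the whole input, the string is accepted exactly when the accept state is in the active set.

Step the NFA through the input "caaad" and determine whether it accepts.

start: ε-closure({0}) = {0,2,4,6}
'c' @ 1: {1,2,3,4,6,7,8,10,12}
'a' @ 2: {1,2,3,4,5,6,8,10,12,13,14}
'a' @ 3: {1,2,3,4,5,6,8,9,10,12,13,14,15}  [accepting]
'a' @ 4: {1,2,3,4,5,6,8,9,10,12,13,14,15}  [accepting]
'd' @ 5: {9,15}  [accepting]
end set {9,15} — state 9 in

Answer: ACCEPT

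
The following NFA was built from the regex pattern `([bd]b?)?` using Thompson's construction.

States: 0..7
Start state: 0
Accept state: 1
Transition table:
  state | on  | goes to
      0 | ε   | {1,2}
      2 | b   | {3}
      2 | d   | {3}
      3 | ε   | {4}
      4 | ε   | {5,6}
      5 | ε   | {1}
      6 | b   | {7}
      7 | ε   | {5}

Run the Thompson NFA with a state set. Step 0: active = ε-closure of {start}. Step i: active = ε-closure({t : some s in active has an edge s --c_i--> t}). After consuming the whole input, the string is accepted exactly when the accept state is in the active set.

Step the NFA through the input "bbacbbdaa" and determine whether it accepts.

start: ε-closure({0}) = {0,1,2}
'b' @ 1: {1,3,4,5,6}  (accept∈set)
'b' @ 2: {1,5,7}  (accept∈set)
'a' @ 3: {}  — no active states
rest 'cbbdaa' ignored (set empty)
after full input: {}  (accept=1 not in)

Answer: REJECT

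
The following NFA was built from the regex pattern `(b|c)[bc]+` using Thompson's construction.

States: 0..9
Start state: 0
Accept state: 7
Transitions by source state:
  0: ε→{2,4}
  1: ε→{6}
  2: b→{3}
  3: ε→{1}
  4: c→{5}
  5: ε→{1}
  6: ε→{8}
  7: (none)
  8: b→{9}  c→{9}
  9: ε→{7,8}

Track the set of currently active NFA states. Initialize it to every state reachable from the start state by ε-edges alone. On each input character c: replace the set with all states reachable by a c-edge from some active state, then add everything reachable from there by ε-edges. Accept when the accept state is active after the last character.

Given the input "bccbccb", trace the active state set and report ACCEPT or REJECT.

start: ε-closure({0}) = {0,2,4}
'b' @ 1: {1,3,6,8}
'c' @ 2: {7,8,9}  (accept∈set)
'c' @ 3: {7,8,9}  (accept∈set)
'b' @ 4: {7,8,9}  (accept∈set)
'c' @ 5: {7,8,9}  (accept∈set)
'c' @ 6: {7,8,9}  (accept∈set)
'b' @ 7: {7,8,9}  (accept∈set)
final: {7,8,9}; accept 7 in set

Answer: ACCEPT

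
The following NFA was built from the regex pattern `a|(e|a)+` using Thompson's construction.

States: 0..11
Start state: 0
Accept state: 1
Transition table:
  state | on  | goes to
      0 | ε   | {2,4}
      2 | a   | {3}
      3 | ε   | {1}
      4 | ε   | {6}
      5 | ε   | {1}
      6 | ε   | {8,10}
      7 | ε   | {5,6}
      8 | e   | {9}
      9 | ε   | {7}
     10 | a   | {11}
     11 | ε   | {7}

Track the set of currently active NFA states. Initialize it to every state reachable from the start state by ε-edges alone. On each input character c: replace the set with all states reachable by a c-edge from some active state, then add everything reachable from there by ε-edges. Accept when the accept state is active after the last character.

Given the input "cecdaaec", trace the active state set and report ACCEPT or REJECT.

Answer: REJECT

Steps:
start: ε-closure({0}) = {0,2,4,6,8,10}
'c' @ 1: {}  — no active states
rest 'ecdaaec' ignored (set empty)
after full input: {}  (accept=1 not in)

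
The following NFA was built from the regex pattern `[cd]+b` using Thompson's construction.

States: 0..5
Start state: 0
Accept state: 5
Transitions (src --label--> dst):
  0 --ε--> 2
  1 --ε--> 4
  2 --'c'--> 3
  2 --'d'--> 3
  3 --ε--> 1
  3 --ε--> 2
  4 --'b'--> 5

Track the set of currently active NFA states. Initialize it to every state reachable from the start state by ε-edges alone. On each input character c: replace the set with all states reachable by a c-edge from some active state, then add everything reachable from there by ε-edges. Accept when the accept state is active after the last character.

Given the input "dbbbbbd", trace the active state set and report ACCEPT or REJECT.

Answer: REJECT

Steps:
S₀ = ε-closure({0}) = {0,2}
'd' @ 1: {1,2,3,4}
'b' @ 2: {5}  ✓accept
'b' @ 3: {}  — no active states
rest 'bbbd' ignored (set empty)
end set {} — state 5 not in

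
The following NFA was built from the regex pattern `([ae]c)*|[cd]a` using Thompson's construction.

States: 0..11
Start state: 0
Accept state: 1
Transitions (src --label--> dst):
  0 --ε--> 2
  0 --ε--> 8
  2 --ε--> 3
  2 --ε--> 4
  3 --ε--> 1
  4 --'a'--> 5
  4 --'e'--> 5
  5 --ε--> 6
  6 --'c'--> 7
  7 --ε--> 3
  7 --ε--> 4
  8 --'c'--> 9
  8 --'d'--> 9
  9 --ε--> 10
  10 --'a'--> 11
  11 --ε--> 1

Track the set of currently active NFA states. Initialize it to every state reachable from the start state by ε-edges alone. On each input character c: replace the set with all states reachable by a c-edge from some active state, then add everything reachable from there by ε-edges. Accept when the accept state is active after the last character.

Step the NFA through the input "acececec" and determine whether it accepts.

Answer: ACCEPT

Trace:
initial (ε-close {0}): {0,1,2,3,4,8}
'a' @ 1: {5,6}
'c' @ 2: {1,3,4,7}  ✓accept
'e' @ 3: {5,6}
'c' @ 4: {1,3,4,7}  ✓accept
'e' @ 5: {5,6}
'c' @ 6: {1,3,4,7}  ✓accept
'e' @ 7: {5,6}
'c' @ 8: {1,3,4,7}  ✓accept
final: {1,3,4,7}; accept 1 in set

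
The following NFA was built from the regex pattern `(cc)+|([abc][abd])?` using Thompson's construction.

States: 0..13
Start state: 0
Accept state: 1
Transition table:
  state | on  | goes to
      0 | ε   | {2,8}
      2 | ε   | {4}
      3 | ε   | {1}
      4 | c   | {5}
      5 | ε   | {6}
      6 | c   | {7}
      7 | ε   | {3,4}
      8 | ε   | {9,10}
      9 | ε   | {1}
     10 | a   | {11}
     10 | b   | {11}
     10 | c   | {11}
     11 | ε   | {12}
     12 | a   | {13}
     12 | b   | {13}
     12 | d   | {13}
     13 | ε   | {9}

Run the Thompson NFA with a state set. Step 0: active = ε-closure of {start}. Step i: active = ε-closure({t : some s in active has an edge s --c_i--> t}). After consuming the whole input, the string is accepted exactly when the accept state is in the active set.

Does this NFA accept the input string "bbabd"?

Answer: REJECT

Steps:
start: ε-closure({0}) = {0,1,2,4,8,9,10}
'b' @ 1: {11,12}
'b' @ 2: {1,9,13}  (accept∈set)
'a' @ 3: {}  — dead — no transitions
rest 'bd' ignored (set empty)
final: {}; accept 1 not in set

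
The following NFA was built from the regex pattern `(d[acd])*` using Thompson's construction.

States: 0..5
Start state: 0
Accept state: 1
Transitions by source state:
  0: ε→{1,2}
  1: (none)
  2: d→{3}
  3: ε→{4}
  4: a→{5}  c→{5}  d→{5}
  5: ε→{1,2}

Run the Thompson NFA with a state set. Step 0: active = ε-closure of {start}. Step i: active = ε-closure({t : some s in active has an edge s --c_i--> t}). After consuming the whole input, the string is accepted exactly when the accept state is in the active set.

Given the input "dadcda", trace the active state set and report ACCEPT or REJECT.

start: ε-closure({0}) = {0,1,2}
'd' @ 1: {3,4}
'a' @ 2: {1,2,5}  [accepting]
'd' @ 3: {3,4}
'c' @ 4: {1,2,5}  [accepting]
'd' @ 5: {3,4}
'a' @ 6: {1,2,5}  [accepting]
end set {1,2,5} — state 1 in

Answer: ACCEPT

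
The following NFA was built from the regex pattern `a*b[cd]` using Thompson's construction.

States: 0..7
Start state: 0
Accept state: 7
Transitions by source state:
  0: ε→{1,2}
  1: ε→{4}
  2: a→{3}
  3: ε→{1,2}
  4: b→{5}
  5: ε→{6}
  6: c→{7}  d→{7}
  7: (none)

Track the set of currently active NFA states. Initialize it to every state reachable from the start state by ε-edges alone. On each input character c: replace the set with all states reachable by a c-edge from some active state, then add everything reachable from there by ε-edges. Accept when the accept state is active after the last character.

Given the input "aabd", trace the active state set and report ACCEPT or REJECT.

Answer: ACCEPT

Trace:
S₀ = ε-closure({0}) = {0,1,2,4}
'a' @ 1: {1,2,3,4}
'a' @ 2: {1,2,3,4}
'b' @ 3: {5,6}
'd' @ 4: {7}  [accepting]
after full input: {7}  (accept=7 in)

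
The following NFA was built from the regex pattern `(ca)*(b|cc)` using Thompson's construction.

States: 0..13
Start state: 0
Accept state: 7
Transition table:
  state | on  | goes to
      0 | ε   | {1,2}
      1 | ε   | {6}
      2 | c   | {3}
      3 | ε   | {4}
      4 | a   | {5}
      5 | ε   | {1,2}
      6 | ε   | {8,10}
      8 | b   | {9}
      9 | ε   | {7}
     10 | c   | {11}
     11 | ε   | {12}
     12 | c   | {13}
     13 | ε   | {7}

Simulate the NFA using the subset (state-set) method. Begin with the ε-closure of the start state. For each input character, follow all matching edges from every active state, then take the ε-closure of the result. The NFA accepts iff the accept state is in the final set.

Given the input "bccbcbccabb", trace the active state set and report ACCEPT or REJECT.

Answer: REJECT

Steps:
initial (ε-close {0}): {0,1,2,6,8,10}
'b' @ 1: {7,9}  ✓accept
'c' @ 2: {}  — dead — no transitions
rest 'cbcbccabb' ignored (set empty)
end set {} — state 7 not in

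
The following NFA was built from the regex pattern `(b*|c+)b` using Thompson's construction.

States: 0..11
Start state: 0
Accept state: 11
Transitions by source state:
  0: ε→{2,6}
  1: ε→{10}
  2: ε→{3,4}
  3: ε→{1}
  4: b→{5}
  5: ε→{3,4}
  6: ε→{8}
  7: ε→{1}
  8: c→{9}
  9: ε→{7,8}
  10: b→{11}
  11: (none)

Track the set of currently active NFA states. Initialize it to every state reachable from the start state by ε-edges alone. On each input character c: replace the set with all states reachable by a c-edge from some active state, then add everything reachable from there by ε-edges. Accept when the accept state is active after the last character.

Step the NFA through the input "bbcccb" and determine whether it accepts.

start: ε-closure({0}) = {0,1,2,3,4,6,8,10}
'b' @ 1: {1,3,4,5,10,11}  [accepting]
'b' @ 2: {1,3,4,5,10,11}  [accepting]
'c' @ 3: {}  — no active states
rest 'ccb' ignored (set empty)
after full input: {}  (accept=11 not in)

Answer: REJECT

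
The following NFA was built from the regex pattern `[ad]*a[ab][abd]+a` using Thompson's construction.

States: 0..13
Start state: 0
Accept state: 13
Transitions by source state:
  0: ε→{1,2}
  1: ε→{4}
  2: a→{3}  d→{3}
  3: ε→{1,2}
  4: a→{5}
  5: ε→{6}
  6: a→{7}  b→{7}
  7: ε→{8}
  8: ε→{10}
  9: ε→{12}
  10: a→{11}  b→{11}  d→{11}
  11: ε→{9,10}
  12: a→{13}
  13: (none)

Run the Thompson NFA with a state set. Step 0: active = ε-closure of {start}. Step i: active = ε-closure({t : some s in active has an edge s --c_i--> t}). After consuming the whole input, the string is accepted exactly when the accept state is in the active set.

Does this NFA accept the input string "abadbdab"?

start: ε-closure({0}) = {0,1,2,4}
'a' @ 1: {1,2,3,4,5,6}
'b' @ 2: {7,8,10}
'a' @ 3: {9,10,11,12}
'd' @ 4: {9,10,11,12}
'b' @ 5: {9,10,11,12}
'd' @ 6: {9,10,11,12}
'a' @ 7: {9,10,11,12,13}  (accept∈set)
'b' @ 8: {9,10,11,12}
final: {9,10,11,12}; accept 13 not in set

Answer: REJECT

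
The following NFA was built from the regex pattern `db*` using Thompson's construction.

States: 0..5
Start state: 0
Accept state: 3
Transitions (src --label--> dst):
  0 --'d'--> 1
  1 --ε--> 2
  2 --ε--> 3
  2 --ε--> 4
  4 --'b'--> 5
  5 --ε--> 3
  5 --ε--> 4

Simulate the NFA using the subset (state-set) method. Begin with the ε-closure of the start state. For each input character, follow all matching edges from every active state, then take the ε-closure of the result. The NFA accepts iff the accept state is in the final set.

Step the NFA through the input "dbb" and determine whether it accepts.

S₀ = ε-closure({0}) = {0}
'd' @ 1: {1,2,3,4}  (accept∈set)
'b' @ 2: {3,4,5}  (accept∈set)
'b' @ 3: {3,4,5}  (accept∈set)
after full input: {3,4,5}  (accept=3 in)

Answer: ACCEPT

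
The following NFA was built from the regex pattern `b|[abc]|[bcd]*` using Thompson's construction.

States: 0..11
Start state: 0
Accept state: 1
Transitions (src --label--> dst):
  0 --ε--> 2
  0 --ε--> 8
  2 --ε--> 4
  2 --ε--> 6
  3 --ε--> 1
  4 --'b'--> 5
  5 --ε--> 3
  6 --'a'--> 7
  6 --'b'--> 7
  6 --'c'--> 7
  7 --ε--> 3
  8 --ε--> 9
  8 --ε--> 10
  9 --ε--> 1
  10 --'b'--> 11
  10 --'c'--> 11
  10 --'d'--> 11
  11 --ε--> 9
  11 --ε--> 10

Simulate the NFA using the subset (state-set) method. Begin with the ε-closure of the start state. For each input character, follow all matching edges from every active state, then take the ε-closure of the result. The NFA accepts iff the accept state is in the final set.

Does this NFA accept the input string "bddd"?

Answer: ACCEPT

Derivation:
start: ε-closure({0}) = {0,1,2,4,6,8,9,10}
'b' @ 1: {1,3,5,7,9,10,11}  ✓accept
'd' @ 2: {1,9,10,11}  ✓accept
'd' @ 3: {1,9,10,11}  ✓accept
'd' @ 4: {1,9,10,11}  ✓accept
end set {1,9,10,11} — state 1 in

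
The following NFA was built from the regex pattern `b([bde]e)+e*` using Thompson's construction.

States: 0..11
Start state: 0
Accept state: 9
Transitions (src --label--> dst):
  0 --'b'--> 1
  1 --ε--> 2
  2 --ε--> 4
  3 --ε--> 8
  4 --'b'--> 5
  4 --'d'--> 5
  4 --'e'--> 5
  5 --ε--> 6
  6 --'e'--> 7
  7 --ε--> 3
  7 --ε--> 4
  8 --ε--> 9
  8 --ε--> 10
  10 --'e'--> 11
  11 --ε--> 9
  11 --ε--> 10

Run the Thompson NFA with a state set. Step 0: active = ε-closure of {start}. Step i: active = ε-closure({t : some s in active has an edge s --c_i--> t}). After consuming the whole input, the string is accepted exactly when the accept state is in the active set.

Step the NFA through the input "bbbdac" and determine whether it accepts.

Answer: REJECT

Steps:
S₀ = ε-closure({0}) = {0}
'b' @ 1: {1,2,4}
'b' @ 2: {5,6}
'b' @ 3: {}  — dead — no transitions
rest 'dac' ignored (set empty)
end set {} — state 9 not in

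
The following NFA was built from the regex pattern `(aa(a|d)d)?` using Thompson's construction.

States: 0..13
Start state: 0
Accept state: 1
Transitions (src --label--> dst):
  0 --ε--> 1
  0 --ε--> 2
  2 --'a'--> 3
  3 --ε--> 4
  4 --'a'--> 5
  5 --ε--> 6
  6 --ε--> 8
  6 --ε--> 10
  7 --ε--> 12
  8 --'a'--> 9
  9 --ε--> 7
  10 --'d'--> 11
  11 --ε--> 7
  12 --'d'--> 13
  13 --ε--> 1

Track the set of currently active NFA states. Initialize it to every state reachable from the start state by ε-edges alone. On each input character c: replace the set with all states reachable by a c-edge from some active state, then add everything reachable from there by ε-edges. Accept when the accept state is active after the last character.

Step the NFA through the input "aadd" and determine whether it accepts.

Answer: ACCEPT

Trace:
S₀ = ε-closure({0}) = {0,1,2}
'a' @ 1: {3,4}
'a' @ 2: {5,6,8,10}
'd' @ 3: {7,11,12}
'd' @ 4: {1,13}  (accept∈set)
final: {1,13}; accept 1 in set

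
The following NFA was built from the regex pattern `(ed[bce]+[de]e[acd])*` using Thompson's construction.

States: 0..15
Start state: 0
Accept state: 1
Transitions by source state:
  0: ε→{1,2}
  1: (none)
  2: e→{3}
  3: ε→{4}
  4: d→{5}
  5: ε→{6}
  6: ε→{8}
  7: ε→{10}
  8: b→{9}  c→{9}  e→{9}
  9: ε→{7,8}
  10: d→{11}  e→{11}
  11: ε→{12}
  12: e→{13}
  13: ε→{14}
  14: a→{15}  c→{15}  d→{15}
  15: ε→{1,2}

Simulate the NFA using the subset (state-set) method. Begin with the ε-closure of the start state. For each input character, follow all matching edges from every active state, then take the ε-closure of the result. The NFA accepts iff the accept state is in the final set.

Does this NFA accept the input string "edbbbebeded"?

Answer: ACCEPT

Derivation:
S₀ = ε-closure({0}) = {0,1,2}
'e' @ 1: {3,4}
'd' @ 2: {5,6,8}
'b' @ 3: {7,8,9,10}
'b' @ 4: {7,8,9,10}
'b' @ 5: {7,8,9,10}
'e' @ 6: {7,8,9,10,11,12}
'b' @ 7: {7,8,9,10}
'e' @ 8: {7,8,9,10,11,12}
'd' @ 9: {11,12}
'e' @ 10: {13,14}
'd' @ 11: {1,2,15}  [accepting]
final: {1,2,15}; accept 1 in set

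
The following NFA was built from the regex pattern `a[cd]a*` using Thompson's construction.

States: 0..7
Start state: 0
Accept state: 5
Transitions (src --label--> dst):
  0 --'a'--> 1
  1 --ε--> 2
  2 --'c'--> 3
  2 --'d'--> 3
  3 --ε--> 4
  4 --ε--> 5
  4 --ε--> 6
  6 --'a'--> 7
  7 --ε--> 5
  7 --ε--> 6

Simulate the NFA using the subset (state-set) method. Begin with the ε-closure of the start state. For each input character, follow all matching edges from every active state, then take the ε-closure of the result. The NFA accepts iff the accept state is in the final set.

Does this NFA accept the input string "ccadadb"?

Answer: REJECT

Steps:
initial (ε-close {0}): {0}
'c' @ 1: {}  — dead — no transitions
rest 'cadadb' ignored (set empty)
final: {}; accept 5 not in set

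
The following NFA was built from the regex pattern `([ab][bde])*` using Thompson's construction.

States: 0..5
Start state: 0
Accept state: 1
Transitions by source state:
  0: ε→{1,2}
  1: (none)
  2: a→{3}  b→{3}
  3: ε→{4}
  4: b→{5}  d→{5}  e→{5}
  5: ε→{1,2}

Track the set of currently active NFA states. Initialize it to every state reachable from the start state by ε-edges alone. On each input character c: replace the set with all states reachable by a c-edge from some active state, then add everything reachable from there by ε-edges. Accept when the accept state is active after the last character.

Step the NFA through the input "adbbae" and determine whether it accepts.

Answer: ACCEPT

Derivation:
initial (ε-close {0}): {0,1,2}
'a' @ 1: {3,4}
'd' @ 2: {1,2,5}  (accept∈set)
'b' @ 3: {3,4}
'b' @ 4: {1,2,5}  (accept∈set)
'a' @ 5: {3,4}
'e' @ 6: {1,2,5}  (accept∈set)
end set {1,2,5} — state 1 in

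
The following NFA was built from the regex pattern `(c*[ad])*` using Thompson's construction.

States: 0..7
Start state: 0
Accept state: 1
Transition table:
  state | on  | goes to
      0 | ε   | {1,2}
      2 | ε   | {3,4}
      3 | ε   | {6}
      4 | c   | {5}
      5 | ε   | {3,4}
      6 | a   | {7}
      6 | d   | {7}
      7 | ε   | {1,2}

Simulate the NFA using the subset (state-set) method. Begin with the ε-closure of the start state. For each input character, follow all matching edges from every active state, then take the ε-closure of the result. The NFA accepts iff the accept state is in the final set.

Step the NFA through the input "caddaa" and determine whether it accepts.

Answer: ACCEPT

Trace:
initial (ε-close {0}): {0,1,2,3,4,6}
'c' @ 1: {3,4,5,6}
'a' @ 2: {1,2,3,4,6,7}  (accept∈set)
'd' @ 3: {1,2,3,4,6,7}  (accept∈set)
'd' @ 4: {1,2,3,4,6,7}  (accept∈set)
'a' @ 5: {1,2,3,4,6,7}  (accept∈set)
'a' @ 6: {1,2,3,4,6,7}  (accept∈set)
end set {1,2,3,4,6,7} — state 1 in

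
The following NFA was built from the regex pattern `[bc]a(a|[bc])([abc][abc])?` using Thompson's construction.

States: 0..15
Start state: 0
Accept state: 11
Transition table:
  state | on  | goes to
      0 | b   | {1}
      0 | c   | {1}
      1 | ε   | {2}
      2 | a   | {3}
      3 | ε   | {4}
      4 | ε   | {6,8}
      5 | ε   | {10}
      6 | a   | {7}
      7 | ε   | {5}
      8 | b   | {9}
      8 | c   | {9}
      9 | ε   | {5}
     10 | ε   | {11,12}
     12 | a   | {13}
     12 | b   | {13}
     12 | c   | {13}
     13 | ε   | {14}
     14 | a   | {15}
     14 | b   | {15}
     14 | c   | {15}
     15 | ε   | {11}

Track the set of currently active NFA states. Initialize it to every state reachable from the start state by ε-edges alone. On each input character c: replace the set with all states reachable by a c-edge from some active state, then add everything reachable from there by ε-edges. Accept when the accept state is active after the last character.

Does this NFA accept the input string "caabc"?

S₀ = ε-closure({0}) = {0}
'c' @ 1: {1,2}
'a' @ 2: {3,4,6,8}
'a' @ 3: {5,7,10,11,12}  [accepting]
'b' @ 4: {13,14}
'c' @ 5: {11,15}  [accepting]
end set {11,15} — state 11 in

Answer: ACCEPT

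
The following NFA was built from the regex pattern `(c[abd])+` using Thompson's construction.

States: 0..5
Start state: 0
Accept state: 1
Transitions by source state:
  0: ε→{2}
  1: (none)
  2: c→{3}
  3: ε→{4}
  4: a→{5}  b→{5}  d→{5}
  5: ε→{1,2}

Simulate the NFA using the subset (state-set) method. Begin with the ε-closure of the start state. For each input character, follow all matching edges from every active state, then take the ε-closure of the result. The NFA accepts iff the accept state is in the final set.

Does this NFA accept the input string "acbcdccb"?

S₀ = ε-closure({0}) = {0,2}
'a' @ 1: {}  — no active states
rest 'cbcdccb' ignored (set empty)
end set {} — state 1 not in

Answer: REJECT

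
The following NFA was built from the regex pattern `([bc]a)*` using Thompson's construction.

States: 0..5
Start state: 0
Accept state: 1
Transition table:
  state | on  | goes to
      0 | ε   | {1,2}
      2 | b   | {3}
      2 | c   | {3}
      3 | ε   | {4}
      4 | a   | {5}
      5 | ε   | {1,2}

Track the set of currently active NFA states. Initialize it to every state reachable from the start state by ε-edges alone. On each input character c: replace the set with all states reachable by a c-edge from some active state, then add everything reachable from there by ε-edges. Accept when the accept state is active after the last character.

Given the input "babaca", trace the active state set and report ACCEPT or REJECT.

Answer: ACCEPT

Trace:
S₀ = ε-closure({0}) = {0,1,2}
'b' @ 1: {3,4}
'a' @ 2: {1,2,5}  ✓accept
'b' @ 3: {3,4}
'a' @ 4: {1,2,5}  ✓accept
'c' @ 5: {3,4}
'a' @ 6: {1,2,5}  ✓accept
final: {1,2,5}; accept 1 in set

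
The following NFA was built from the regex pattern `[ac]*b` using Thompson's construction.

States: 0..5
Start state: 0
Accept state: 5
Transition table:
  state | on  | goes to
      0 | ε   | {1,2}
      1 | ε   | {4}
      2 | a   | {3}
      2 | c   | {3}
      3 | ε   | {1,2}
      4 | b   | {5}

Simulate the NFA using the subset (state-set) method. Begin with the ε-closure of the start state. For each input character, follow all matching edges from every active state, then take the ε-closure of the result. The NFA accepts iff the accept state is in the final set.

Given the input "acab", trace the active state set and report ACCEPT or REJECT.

start: ε-closure({0}) = {0,1,2,4}
'a' @ 1: {1,2,3,4}
'c' @ 2: {1,2,3,4}
'a' @ 3: {1,2,3,4}
'b' @ 4: {5}  ✓accept
end set {5} — state 5 in

Answer: ACCEPT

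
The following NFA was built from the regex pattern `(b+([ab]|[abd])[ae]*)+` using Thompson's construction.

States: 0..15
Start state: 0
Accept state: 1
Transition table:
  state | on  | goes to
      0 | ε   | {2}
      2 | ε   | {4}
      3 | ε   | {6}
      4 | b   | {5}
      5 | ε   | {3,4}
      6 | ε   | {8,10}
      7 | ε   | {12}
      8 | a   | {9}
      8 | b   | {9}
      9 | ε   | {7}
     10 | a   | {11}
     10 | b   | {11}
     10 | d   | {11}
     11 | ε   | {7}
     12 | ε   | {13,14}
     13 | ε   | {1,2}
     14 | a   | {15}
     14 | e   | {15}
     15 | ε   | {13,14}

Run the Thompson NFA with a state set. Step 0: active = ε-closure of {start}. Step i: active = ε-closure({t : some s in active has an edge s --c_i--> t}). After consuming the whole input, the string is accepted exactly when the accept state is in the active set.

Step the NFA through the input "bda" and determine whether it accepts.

S₀ = ε-closure({0}) = {0,2,4}
'b' @ 1: {3,4,5,6,8,10}
'd' @ 2: {1,2,4,7,11,12,13,14}  [accepting]
'a' @ 3: {1,2,4,13,14,15}  [accepting]
final: {1,2,4,13,14,15}; accept 1 in set

Answer: ACCEPT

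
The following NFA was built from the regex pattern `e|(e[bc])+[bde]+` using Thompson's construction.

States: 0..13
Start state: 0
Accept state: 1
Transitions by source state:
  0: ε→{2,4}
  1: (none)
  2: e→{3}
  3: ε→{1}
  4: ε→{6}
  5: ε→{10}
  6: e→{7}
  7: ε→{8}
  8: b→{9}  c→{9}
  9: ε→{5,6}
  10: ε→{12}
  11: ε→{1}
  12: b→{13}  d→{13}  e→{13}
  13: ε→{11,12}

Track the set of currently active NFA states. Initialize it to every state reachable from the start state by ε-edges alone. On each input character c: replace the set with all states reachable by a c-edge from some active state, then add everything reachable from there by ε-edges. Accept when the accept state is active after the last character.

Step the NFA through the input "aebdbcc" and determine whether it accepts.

initial (ε-close {0}): {0,2,4,6}
'a' @ 1: {}  — no active states
rest 'ebdbcc' ignored (set empty)
final: {}; accept 1 not in set

Answer: REJECT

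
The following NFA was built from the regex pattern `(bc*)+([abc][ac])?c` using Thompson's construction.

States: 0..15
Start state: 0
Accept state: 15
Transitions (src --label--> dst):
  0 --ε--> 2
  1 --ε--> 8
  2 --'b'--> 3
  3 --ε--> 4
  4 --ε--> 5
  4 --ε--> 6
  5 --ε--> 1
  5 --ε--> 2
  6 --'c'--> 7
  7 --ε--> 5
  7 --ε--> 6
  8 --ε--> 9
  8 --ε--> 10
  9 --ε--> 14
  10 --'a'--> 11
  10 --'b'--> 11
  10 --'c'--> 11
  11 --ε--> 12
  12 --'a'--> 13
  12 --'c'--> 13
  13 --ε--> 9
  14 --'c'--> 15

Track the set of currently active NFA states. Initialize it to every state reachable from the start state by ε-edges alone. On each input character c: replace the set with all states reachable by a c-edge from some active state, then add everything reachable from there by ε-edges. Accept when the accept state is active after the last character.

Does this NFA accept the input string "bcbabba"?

S₀ = ε-closure({0}) = {0,2}
'b' @ 1: {1,2,3,4,5,6,8,9,10,14}
'c' @ 2: {1,2,5,6,7,8,9,10,11,12,14,15}  (accept∈set)
'b' @ 3: {1,2,3,4,5,6,8,9,10,11,12,14}
'a' @ 4: {9,11,12,13,14}
'b' @ 5: {}  — state set empty
rest 'ba' ignored (set empty)
final: {}; accept 15 not in set

Answer: REJECT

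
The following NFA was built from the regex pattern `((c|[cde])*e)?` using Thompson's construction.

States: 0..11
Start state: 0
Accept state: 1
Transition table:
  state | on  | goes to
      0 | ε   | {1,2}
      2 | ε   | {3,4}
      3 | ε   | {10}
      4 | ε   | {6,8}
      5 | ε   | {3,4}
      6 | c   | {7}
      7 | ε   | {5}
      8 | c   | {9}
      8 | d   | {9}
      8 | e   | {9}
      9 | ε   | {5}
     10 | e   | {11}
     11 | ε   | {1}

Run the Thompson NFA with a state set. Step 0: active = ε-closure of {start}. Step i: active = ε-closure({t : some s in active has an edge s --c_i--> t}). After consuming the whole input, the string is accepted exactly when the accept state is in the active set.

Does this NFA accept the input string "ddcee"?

start: ε-closure({0}) = {0,1,2,3,4,6,8,10}
'd' @ 1: {3,4,5,6,8,9,10}
'd' @ 2: {3,4,5,6,8,9,10}
'c' @ 3: {3,4,5,6,7,8,9,10}
'e' @ 4: {1,3,4,5,6,8,9,10,11}  ✓accept
'e' @ 5: {1,3,4,5,6,8,9,10,11}  ✓accept
end set {1,3,4,5,6,8,9,10,11} — state 1 in

Answer: ACCEPT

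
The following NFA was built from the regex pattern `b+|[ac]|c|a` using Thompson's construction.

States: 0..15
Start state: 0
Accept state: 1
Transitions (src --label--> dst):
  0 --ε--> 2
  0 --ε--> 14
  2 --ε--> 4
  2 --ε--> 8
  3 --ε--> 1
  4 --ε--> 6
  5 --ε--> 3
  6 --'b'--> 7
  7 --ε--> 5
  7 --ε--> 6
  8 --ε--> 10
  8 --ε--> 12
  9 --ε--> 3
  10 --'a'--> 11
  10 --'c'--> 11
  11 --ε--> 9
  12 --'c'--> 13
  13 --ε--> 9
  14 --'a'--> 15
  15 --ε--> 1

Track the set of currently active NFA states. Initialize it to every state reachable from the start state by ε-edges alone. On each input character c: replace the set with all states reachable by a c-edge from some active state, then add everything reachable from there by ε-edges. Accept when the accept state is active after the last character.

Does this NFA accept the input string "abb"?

Answer: REJECT

Derivation:
initial (ε-close {0}): {0,2,4,6,8,10,12,14}
'a' @ 1: {1,3,9,11,15}  (accept∈set)
'b' @ 2: {}  — dead — no transitions
rest 'b' ignored (set empty)
final: {}; accept 1 not in set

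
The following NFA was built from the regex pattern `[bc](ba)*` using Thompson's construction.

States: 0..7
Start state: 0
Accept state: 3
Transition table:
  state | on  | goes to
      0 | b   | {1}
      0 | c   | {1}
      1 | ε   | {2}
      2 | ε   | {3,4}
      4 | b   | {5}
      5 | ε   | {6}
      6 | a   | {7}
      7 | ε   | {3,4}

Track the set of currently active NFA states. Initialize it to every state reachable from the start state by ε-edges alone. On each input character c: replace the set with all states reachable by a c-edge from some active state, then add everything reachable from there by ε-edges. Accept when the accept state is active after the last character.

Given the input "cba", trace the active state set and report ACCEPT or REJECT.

S₀ = ε-closure({0}) = {0}
'c' @ 1: {1,2,3,4}  (accept∈set)
'b' @ 2: {5,6}
'a' @ 3: {3,4,7}  (accept∈set)
end set {3,4,7} — state 3 in

Answer: ACCEPT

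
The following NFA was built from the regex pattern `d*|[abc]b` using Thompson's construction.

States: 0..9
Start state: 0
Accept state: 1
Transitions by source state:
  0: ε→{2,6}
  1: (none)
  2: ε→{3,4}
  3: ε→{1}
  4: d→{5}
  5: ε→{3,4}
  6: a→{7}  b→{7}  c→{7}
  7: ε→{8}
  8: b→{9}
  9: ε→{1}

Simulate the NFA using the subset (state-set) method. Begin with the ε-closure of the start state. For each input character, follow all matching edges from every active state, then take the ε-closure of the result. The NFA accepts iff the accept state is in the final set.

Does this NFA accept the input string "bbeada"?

S₀ = ε-closure({0}) = {0,1,2,3,4,6}
'b' @ 1: {7,8}
'b' @ 2: {1,9}  ✓accept
'e' @ 3: {}  — no active states
rest 'ada' ignored (set empty)
after full input: {}  (accept=1 not in)

Answer: REJECT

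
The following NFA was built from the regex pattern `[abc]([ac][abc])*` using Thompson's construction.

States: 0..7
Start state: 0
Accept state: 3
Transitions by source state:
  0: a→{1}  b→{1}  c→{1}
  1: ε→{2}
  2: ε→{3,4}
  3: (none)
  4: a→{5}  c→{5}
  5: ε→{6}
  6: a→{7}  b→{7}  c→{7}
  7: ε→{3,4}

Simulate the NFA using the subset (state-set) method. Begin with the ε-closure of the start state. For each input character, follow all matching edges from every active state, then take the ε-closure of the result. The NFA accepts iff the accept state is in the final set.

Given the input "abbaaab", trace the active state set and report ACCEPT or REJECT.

start: ε-closure({0}) = {0}
'a' @ 1: {1,2,3,4}  [accepting]
'b' @ 2: {}  — state set empty
rest 'baaab' ignored (set empty)
after full input: {}  (accept=3 not in)

Answer: REJECT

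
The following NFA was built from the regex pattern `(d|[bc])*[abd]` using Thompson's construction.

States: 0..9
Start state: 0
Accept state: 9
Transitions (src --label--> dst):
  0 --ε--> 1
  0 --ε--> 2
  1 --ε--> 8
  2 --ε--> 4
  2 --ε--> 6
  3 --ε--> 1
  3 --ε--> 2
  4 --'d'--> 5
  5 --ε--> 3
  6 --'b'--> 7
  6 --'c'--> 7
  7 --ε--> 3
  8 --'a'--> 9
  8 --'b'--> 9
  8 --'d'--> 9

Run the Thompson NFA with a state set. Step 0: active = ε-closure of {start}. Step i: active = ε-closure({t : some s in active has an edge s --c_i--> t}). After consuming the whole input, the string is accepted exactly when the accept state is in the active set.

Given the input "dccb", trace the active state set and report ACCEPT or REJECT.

Answer: ACCEPT

Derivation:
initial (ε-close {0}): {0,1,2,4,6,8}
'd' @ 1: {1,2,3,4,5,6,8,9}  (accept∈set)
'c' @ 2: {1,2,3,4,6,7,8}
'c' @ 3: {1,2,3,4,6,7,8}
'b' @ 4: {1,2,3,4,6,7,8,9}  (accept∈set)
end set {1,2,3,4,6,7,8,9} — state 9 in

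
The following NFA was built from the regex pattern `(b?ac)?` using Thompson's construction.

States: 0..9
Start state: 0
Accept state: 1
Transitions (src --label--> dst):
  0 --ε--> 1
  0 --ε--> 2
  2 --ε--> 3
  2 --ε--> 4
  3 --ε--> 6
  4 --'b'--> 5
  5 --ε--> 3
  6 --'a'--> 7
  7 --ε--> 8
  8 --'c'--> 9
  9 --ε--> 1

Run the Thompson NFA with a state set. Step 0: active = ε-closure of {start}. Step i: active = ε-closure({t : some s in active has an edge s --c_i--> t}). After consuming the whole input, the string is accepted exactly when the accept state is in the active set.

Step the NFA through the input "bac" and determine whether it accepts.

S₀ = ε-closure({0}) = {0,1,2,3,4,6}
'b' @ 1: {3,5,6}
'a' @ 2: {7,8}
'c' @ 3: {1,9}  ✓accept
end set {1,9} — state 1 in

Answer: ACCEPT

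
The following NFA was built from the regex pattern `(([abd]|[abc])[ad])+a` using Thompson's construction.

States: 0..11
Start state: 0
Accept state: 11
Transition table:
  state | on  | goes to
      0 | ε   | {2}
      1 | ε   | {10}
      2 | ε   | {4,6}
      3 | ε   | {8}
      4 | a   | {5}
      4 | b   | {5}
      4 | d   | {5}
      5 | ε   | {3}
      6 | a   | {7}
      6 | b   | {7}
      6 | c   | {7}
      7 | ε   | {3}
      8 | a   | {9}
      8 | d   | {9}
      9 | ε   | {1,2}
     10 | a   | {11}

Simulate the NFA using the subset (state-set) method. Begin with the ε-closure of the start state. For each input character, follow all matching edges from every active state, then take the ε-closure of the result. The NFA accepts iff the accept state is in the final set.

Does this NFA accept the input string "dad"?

Answer: REJECT

Steps:
initial (ε-close {0}): {0,2,4,6}
'd' @ 1: {3,5,8}
'a' @ 2: {1,2,4,6,9,10}
'd' @ 3: {3,5,8}
end set {3,5,8} — state 11 not in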